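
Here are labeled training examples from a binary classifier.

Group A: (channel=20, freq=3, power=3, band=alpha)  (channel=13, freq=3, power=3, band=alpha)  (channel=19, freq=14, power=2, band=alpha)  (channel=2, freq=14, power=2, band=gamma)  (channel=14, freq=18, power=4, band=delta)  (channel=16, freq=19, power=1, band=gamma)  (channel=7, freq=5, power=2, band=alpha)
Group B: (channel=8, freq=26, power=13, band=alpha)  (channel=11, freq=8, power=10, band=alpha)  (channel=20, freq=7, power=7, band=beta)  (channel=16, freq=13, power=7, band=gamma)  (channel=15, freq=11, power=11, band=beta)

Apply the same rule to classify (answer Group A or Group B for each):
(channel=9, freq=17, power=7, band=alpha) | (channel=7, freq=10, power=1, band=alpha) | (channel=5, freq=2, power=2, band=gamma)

Group B, Group A, Group A

The rule appears to be: power ≤ 4.
(channel=9, freq=17, power=7, band=alpha): Group B (power = 7). (channel=7, freq=10, power=1, band=alpha): Group A (power = 1). (channel=5, freq=2, power=2, band=gamma): Group A (power = 2).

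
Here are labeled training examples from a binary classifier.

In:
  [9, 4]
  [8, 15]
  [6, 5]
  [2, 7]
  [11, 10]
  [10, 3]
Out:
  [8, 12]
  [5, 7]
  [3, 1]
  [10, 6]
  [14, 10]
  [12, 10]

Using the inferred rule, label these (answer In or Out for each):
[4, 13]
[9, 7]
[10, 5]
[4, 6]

In, Out, In, Out

A rule that fits every label: sum is odd — true of each 'In' example, false of each 'Out' one.
In: [4, 13], since 4+13 = 17.
Out: [9, 7], since 9+7 = 16.
In: [10, 5], since 10+5 = 15.
Out: [4, 6], since 4+6 = 10.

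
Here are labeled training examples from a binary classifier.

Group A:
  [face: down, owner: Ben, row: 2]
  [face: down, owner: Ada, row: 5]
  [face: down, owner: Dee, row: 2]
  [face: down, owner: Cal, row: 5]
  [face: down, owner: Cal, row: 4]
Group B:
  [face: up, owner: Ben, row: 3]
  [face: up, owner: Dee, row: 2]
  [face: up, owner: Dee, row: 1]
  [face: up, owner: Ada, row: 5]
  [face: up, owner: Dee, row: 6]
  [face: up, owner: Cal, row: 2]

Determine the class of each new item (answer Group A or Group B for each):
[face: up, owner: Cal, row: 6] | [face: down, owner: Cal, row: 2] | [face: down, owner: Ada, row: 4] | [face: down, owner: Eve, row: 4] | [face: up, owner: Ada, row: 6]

All 'Group A' examples share one property — face is down — and every 'Group B' example lacks it.

Group B, Group A, Group A, Group A, Group B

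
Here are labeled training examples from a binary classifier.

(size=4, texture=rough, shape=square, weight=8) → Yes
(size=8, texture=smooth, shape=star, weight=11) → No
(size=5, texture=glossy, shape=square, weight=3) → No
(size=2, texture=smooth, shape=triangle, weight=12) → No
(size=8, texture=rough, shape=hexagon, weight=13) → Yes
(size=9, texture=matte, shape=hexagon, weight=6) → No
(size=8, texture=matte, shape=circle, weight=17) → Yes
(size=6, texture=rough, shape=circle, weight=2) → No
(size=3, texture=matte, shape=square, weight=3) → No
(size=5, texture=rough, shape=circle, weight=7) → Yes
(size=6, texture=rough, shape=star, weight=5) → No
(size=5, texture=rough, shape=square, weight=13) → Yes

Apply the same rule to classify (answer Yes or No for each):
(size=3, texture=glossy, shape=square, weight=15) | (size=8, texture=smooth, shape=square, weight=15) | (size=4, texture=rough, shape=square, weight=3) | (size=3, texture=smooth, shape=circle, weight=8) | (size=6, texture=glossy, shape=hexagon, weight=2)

Yes, No, No, No, No

One predicate separates the groups cleanly: texture is not smooth AND weight ≥ 7.
(size=3, texture=glossy, shape=square, weight=15) — texture is glossy, weight = 15, hence Yes.
(size=8, texture=smooth, shape=square, weight=15) — texture is smooth, weight = 15, hence No.
(size=4, texture=rough, shape=square, weight=3) — texture is rough, weight = 3, hence No.
(size=3, texture=smooth, shape=circle, weight=8) — texture is smooth, weight = 8, hence No.
(size=6, texture=glossy, shape=hexagon, weight=2) — texture is glossy, weight = 2, hence No.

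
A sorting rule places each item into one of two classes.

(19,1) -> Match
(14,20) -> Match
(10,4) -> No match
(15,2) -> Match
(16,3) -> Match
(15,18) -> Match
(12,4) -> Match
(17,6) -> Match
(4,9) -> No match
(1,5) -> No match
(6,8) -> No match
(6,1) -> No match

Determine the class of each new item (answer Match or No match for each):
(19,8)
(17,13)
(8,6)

Match, Match, No match

The pattern is that an item is 'Match' exactly when: sum ≥ 16.
(19,8) — 19+8 = 27, hence Match. (17,13) — 17+13 = 30, hence Match. (8,6) — 8+6 = 14, hence No match.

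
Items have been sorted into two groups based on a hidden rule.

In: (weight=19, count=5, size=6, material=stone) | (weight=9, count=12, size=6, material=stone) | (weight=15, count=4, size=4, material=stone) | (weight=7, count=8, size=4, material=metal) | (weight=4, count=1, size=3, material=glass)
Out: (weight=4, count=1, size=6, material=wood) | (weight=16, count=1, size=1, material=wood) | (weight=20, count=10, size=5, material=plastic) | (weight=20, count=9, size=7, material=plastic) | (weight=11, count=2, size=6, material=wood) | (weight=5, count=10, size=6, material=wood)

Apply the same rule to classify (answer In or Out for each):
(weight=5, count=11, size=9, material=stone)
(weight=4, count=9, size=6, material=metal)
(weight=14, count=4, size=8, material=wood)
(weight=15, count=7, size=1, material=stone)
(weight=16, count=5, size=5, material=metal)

In, In, Out, In, In

'In' ⟺ material is not wood AND weight ≤ 19.
(weight=5, count=11, size=9, material=stone): material is stone, weight = 5, satisfies this → In.
(weight=4, count=9, size=6, material=metal): material is metal, weight = 4, satisfies this → In.
(weight=14, count=4, size=8, material=wood): material is wood, weight = 14, doesn't qualify → Out.
(weight=15, count=7, size=1, material=stone): material is stone, weight = 15, satisfies this → In.
(weight=16, count=5, size=5, material=metal): material is metal, weight = 16, satisfies this → In.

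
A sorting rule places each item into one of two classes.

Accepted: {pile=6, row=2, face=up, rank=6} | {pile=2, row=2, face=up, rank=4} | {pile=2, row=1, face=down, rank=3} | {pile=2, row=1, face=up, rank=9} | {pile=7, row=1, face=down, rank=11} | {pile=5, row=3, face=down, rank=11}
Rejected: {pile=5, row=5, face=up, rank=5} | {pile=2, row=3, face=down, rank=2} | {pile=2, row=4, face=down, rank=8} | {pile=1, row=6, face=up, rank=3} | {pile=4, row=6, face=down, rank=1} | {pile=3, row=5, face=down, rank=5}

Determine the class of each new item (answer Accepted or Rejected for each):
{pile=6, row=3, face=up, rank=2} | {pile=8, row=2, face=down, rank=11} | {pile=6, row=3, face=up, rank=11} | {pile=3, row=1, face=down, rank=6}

Rejected, Accepted, Accepted, Accepted

Every 'Accepted' example satisfies: row ≤ 3 AND rank ≥ 3. None of the 'Rejected' examples do.
{pile=6, row=3, face=up, rank=2} — row = 3, rank = 2, hence Rejected.
{pile=8, row=2, face=down, rank=11} — row = 2, rank = 11, hence Accepted.
{pile=6, row=3, face=up, rank=11} — row = 3, rank = 11, hence Accepted.
{pile=3, row=1, face=down, rank=6} — row = 1, rank = 6, hence Accepted.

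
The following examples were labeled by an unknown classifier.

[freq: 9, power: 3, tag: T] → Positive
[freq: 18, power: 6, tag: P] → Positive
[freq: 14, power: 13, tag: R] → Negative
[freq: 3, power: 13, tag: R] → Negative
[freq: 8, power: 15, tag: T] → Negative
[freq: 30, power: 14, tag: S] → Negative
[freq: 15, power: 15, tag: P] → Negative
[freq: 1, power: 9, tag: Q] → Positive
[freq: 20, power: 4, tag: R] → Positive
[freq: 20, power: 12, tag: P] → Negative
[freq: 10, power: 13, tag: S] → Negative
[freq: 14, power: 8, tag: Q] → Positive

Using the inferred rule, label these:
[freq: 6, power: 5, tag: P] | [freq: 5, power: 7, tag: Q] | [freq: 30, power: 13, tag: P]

One predicate separates the groups cleanly: power ≤ 9.
[freq: 6, power: 5, tag: P]: Positive (power = 5).
[freq: 5, power: 7, tag: Q]: Positive (power = 7).
[freq: 30, power: 13, tag: P]: Negative (power = 13).

Positive, Positive, Negative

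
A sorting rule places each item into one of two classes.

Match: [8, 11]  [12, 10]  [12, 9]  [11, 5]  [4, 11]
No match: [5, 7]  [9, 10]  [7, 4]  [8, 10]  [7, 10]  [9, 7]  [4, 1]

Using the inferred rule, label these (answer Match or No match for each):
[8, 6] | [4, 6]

'Match' ⟺ max ≥ 11.

No match, No match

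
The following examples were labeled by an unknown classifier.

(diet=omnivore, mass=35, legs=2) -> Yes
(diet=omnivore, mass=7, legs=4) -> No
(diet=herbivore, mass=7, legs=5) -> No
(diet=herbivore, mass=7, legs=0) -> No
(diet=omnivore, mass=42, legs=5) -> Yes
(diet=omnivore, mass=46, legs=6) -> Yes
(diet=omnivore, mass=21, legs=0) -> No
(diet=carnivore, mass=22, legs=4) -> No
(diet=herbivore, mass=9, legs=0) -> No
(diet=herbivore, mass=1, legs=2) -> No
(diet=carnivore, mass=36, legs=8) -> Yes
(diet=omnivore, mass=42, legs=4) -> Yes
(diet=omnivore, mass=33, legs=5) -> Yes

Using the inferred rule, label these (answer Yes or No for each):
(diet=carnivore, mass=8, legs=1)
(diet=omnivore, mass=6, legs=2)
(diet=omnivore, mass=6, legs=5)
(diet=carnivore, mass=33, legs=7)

No, No, No, Yes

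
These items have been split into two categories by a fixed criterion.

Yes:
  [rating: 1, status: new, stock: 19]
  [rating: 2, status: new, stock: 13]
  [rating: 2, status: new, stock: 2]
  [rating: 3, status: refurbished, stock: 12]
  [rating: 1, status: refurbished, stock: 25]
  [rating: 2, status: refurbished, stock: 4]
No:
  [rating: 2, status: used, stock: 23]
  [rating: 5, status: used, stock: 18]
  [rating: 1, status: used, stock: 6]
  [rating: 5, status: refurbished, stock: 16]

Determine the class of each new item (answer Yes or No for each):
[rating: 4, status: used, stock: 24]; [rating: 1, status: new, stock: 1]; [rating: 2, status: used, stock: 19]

The distinguishing property — status is not used AND rating ≤ 3 — holds for all the 'Yes' cases and none of the 'No' cases.
[rating: 4, status: used, stock: 24]: status is used, rating = 4, doesn't match → No.
[rating: 1, status: new, stock: 1]: status is new, rating = 1, qualifies → Yes.
[rating: 2, status: used, stock: 19]: status is used, rating = 2, doesn't match → No.

No, Yes, No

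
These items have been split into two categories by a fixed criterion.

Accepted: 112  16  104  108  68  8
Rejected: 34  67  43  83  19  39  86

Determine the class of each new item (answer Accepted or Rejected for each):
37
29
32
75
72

Rejected, Rejected, Accepted, Rejected, Accepted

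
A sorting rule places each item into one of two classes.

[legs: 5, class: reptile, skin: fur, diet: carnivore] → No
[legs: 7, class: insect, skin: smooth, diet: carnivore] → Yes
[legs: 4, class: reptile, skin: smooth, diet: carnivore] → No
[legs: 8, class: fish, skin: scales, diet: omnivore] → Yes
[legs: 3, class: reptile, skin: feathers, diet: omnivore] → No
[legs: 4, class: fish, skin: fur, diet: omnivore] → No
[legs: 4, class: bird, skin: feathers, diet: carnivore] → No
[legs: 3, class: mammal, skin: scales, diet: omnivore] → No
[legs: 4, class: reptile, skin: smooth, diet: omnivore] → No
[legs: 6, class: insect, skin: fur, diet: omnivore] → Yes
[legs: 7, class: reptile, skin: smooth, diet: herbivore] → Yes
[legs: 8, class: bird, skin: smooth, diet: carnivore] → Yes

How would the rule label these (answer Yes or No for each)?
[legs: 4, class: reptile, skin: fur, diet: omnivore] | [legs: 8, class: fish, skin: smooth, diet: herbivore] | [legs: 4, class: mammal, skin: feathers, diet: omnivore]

All 'Yes' examples share one property — legs ≥ 6 — and every 'No' example lacks it.

No, Yes, No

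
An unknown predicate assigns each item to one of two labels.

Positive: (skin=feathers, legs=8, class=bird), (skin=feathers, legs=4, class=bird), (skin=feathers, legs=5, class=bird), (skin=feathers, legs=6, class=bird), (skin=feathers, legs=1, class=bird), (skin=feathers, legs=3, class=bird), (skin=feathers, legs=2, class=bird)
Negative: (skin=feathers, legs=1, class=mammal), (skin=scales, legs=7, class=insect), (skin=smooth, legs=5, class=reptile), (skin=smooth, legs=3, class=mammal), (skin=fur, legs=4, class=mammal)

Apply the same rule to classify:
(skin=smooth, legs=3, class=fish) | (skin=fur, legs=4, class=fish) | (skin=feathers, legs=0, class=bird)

Negative, Negative, Positive

One predicate separates the groups cleanly: class is bird.
(skin=smooth, legs=3, class=fish): class is fish, doesn't match → Negative. (skin=fur, legs=4, class=fish): class is fish, doesn't match → Negative. (skin=feathers, legs=0, class=bird): class is bird, checks out → Positive.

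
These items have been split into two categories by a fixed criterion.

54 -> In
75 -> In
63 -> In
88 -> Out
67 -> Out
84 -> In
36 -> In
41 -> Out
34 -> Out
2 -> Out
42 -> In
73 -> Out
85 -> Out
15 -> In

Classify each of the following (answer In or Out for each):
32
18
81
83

One predicate separates the groups cleanly: multiple of 3.
32: 32 = 3·10 + 2 — does not pass, so Out. 18: 18 = 3·6 — satisfies this, so In. 81: 81 = 3·27 — satisfies this, so In. 83: 83 = 3·27 + 2 — does not pass, so Out.

Out, In, In, Out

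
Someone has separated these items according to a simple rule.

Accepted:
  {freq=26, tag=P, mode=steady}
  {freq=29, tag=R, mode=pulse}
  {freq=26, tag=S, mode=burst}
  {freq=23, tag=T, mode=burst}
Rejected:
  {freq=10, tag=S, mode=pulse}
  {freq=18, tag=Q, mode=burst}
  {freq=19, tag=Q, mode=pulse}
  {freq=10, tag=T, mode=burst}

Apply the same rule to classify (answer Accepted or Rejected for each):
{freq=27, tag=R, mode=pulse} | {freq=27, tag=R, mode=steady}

'Accepted' ⟺ freq ≥ 23.
{freq=27, tag=R, mode=pulse}: Accepted (freq = 27). {freq=27, tag=R, mode=steady}: Accepted (freq = 27).

Accepted, Accepted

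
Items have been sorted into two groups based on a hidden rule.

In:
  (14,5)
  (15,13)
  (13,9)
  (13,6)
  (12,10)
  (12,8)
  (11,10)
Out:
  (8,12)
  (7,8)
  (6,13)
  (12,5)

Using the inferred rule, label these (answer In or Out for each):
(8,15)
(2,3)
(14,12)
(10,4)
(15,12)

The simplest hypothesis consistent with all the labels is: first > second AND sum ≥ 19.

Out, Out, In, Out, In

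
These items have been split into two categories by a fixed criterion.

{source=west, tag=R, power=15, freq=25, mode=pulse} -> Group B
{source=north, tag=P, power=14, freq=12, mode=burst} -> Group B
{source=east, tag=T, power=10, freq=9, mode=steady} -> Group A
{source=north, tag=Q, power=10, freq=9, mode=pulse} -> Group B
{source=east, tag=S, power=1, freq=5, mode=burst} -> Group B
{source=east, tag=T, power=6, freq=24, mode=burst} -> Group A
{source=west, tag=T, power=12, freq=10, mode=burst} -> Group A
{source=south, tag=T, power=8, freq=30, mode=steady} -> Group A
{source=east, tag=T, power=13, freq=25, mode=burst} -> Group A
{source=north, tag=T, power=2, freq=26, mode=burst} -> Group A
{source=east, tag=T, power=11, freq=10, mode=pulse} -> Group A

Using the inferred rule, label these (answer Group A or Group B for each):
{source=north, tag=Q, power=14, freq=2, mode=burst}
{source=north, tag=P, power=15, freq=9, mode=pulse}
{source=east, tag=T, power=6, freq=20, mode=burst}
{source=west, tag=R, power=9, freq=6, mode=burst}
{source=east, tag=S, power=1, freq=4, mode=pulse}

Rule: tag is T. This holds for each 'Group A' example and fails for each 'Group B' one.

Group B, Group B, Group A, Group B, Group B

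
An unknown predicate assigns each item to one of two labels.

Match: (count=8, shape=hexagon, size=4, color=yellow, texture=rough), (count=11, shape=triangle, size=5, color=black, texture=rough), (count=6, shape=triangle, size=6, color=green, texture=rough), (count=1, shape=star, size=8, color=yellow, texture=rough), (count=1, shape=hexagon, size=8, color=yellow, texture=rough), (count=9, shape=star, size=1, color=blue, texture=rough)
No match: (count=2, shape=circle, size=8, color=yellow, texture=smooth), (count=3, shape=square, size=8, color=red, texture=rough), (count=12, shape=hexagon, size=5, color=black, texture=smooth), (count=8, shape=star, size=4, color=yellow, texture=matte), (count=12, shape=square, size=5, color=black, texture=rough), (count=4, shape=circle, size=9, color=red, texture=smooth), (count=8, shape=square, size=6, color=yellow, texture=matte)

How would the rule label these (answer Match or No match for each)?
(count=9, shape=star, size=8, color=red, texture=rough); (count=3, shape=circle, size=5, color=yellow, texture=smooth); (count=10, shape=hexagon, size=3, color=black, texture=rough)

The simplest hypothesis consistent with all the labels is: shape is not square AND texture is rough.
Match: (count=9, shape=star, size=8, color=red, texture=rough), since shape is star, texture is rough.
No match: (count=3, shape=circle, size=5, color=yellow, texture=smooth), since shape is circle, texture is smooth.
Match: (count=10, shape=hexagon, size=3, color=black, texture=rough), since shape is hexagon, texture is rough.

Match, No match, Match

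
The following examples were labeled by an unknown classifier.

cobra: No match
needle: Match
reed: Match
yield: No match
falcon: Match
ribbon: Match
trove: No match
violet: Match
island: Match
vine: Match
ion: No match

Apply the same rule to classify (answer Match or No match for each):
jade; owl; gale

Match, No match, Match

'Match' ⟺ even length.
jade: length 4 — checks out, so Match.
owl: length 3 — fails this test, so No match.
gale: length 4 — checks out, so Match.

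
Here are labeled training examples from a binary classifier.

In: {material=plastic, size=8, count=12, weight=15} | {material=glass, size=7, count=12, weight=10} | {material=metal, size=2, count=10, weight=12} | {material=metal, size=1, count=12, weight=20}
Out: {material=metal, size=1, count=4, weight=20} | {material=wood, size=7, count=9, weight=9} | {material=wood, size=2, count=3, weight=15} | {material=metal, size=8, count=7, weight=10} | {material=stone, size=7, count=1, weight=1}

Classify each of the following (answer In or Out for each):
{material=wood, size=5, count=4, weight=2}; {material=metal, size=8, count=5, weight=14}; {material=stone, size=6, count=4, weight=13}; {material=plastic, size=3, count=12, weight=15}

Out, Out, Out, In

The simplest hypothesis consistent with all the labels is: count ≥ 10.
{material=wood, size=5, count=4, weight=2} — count = 4, hence Out. {material=metal, size=8, count=5, weight=14} — count = 5, hence Out. {material=stone, size=6, count=4, weight=13} — count = 4, hence Out. {material=plastic, size=3, count=12, weight=15} — count = 12, hence In.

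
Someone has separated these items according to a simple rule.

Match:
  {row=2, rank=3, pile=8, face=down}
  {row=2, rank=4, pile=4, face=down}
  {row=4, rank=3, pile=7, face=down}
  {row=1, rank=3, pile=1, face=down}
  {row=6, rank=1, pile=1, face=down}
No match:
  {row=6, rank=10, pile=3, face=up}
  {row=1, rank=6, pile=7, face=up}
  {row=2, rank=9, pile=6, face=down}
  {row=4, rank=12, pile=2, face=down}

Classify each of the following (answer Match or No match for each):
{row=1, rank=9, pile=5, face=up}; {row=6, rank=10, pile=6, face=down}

All 'Match' examples share one property — rank ≤ 4 — and every 'No match' example lacks it.

No match, No match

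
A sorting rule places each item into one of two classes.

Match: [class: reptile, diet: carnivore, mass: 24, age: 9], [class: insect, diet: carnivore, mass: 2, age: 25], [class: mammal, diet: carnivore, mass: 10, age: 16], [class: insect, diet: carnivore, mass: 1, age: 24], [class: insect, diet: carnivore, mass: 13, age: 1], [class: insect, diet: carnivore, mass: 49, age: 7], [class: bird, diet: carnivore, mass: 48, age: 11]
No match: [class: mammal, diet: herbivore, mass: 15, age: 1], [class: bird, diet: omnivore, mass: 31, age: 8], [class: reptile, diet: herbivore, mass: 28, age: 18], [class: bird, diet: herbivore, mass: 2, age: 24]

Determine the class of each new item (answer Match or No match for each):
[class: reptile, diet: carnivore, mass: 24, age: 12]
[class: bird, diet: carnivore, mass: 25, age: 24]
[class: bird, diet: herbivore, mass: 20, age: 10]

Match, Match, No match

Comparing the two groups points to one rule — diet is carnivore.
[class: reptile, diet: carnivore, mass: 24, age: 12]: diet is carnivore, matches → Match.
[class: bird, diet: carnivore, mass: 25, age: 24]: diet is carnivore, matches → Match.
[class: bird, diet: herbivore, mass: 20, age: 10]: diet is herbivore, doesn't match → No match.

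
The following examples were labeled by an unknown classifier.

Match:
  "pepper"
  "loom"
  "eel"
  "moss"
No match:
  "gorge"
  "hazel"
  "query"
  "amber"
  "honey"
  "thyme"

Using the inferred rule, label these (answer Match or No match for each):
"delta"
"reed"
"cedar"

The pattern is that an item is 'Match' exactly when: has a double letter.
"delta": no doubled letter, doesn't match → No match.
"reed": 'ee' doubled, fits → Match.
"cedar": no doubled letter, doesn't match → No match.

No match, Match, No match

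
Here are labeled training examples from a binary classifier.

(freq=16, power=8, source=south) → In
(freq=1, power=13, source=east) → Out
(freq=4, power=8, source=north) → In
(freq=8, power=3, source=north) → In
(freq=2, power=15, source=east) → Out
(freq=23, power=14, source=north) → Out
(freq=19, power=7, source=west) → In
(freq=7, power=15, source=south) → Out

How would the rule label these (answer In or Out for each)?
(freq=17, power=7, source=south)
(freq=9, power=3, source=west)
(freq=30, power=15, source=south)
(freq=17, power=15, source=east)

In, In, Out, Out

'In' ⟺ power ≤ 8.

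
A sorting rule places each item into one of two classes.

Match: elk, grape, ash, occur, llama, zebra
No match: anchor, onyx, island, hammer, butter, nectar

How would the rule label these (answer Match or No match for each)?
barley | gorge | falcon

No match, Match, No match

The common property of the 'Match' items is: odd length. No 'No match' item has it.
barley: length 6, does not pass → No match. gorge: length 5, satisfies this → Match. falcon: length 6, does not pass → No match.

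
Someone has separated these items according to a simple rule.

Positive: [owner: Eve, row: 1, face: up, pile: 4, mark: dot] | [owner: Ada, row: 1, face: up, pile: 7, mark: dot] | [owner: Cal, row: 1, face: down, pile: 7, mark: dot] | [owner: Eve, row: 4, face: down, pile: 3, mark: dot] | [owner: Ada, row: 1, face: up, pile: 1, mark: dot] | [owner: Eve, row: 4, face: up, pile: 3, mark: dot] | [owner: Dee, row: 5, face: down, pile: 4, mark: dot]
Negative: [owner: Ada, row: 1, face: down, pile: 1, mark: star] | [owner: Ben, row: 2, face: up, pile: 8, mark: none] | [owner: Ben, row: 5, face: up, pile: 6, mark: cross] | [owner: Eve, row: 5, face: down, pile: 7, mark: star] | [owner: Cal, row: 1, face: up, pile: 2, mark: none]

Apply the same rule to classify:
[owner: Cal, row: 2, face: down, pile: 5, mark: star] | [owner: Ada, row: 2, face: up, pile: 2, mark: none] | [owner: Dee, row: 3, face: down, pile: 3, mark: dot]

The common property of the 'Positive' items is: mark is dot. No 'Negative' item has it.
Negative: [owner: Cal, row: 2, face: down, pile: 5, mark: star], since mark is star. Negative: [owner: Ada, row: 2, face: up, pile: 2, mark: none], since mark is none. Positive: [owner: Dee, row: 3, face: down, pile: 3, mark: dot], since mark is dot.

Negative, Negative, Positive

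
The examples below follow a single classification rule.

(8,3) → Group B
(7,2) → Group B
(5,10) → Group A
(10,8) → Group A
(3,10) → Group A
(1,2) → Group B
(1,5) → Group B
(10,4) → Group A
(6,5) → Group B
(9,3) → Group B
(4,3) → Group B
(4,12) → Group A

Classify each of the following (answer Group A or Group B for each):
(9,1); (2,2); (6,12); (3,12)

The distinguishing property — sum ≥ 13 — holds for all the 'Group A' cases and none of the 'Group B' cases.
Group B: (9,1), since 9+1 = 10. Group B: (2,2), since 2+2 = 4. Group A: (6,12), since 6+12 = 18. Group A: (3,12), since 3+12 = 15.

Group B, Group B, Group A, Group A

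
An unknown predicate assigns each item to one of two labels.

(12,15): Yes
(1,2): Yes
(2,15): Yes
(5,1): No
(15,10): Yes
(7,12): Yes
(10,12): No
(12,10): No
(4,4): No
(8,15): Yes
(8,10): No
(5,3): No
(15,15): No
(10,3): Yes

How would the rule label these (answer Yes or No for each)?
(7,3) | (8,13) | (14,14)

No, Yes, No

The pattern is that an item is 'Yes' exactly when: sum is odd.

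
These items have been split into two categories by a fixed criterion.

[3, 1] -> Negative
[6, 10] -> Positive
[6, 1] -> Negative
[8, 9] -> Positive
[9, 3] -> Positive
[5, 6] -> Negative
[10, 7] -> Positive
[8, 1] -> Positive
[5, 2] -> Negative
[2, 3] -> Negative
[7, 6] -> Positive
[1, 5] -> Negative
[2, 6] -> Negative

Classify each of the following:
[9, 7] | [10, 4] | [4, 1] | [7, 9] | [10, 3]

Positive, Positive, Negative, Positive, Positive

The rule appears to be: max ≥ 7.
[9, 7]: max 9 — has this property, so Positive. [10, 4]: max 10 — has this property, so Positive. [4, 1]: max 4 — doesn't qualify, so Negative. [7, 9]: max 9 — has this property, so Positive. [10, 3]: max 10 — has this property, so Positive.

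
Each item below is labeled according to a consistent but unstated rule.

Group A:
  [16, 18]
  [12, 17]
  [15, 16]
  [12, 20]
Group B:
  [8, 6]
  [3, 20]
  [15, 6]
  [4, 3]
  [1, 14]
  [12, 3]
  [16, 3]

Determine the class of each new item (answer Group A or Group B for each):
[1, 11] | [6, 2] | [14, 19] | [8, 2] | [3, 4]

Group B, Group B, Group A, Group B, Group B

The distinguishing property — sum ≥ 29 — holds for all the 'Group A' cases and none of the 'Group B' cases.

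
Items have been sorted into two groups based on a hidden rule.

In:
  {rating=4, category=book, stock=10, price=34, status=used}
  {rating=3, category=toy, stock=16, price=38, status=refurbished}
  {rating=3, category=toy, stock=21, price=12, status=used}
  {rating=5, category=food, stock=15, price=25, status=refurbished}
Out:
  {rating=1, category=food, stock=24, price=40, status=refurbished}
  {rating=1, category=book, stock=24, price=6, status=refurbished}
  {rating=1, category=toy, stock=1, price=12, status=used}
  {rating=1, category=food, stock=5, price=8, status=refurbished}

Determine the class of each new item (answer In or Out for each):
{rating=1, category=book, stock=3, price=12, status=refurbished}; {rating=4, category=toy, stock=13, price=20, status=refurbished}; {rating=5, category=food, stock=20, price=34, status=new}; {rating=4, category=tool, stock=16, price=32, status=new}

The distinguishing property — rating ≥ 3 — holds for all the 'In' cases and none of the 'Out' cases.
{rating=1, category=book, stock=3, price=12, status=refurbished}: rating = 1 — does not pass, so Out. {rating=4, category=toy, stock=13, price=20, status=refurbished}: rating = 4 — fits, so In. {rating=5, category=food, stock=20, price=34, status=new}: rating = 5 — fits, so In. {rating=4, category=tool, stock=16, price=32, status=new}: rating = 4 — fits, so In.

Out, In, In, In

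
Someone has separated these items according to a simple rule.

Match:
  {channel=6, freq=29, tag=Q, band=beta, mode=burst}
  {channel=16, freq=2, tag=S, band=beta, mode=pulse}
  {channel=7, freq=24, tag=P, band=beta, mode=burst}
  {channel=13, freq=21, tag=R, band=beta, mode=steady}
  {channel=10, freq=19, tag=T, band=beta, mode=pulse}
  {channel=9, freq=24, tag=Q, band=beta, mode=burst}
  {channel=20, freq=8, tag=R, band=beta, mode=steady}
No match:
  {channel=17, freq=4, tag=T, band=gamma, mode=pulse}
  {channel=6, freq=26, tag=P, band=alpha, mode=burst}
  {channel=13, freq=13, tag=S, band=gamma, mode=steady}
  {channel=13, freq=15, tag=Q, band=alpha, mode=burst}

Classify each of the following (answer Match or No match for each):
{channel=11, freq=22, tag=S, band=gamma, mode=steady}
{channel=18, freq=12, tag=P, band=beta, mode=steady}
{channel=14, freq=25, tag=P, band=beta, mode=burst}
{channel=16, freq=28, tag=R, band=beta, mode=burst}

No match, Match, Match, Match

Looking at the examples, the only property every 'Match' case has and every 'No match' case lacks is: band is beta.
{channel=11, freq=22, tag=S, band=gamma, mode=steady}: No match (band is gamma). {channel=18, freq=12, tag=P, band=beta, mode=steady}: Match (band is beta). {channel=14, freq=25, tag=P, band=beta, mode=burst}: Match (band is beta). {channel=16, freq=28, tag=R, band=beta, mode=burst}: Match (band is beta).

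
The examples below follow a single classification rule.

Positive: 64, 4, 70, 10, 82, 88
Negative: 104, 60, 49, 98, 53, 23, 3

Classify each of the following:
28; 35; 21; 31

Positive, Negative, Negative, Negative

The simplest hypothesis consistent with all the labels is: ≡ 4 (mod 6).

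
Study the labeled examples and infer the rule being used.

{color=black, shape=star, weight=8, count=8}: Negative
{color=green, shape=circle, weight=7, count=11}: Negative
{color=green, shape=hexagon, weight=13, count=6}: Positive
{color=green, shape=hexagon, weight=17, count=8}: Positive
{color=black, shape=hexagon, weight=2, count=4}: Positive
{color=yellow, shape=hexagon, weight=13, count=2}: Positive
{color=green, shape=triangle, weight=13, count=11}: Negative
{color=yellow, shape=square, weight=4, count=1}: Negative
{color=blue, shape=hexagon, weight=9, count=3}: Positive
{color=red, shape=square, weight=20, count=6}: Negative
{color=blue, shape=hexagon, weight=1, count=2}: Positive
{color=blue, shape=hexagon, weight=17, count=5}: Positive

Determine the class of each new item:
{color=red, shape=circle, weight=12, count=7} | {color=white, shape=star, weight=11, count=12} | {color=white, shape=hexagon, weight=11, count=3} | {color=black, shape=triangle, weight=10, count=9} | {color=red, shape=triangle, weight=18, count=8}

Negative, Negative, Positive, Negative, Negative

The rule appears to be: shape is hexagon.
{color=red, shape=circle, weight=12, count=7} — shape is circle, hence Negative.
{color=white, shape=star, weight=11, count=12} — shape is star, hence Negative.
{color=white, shape=hexagon, weight=11, count=3} — shape is hexagon, hence Positive.
{color=black, shape=triangle, weight=10, count=9} — shape is triangle, hence Negative.
{color=red, shape=triangle, weight=18, count=8} — shape is triangle, hence Negative.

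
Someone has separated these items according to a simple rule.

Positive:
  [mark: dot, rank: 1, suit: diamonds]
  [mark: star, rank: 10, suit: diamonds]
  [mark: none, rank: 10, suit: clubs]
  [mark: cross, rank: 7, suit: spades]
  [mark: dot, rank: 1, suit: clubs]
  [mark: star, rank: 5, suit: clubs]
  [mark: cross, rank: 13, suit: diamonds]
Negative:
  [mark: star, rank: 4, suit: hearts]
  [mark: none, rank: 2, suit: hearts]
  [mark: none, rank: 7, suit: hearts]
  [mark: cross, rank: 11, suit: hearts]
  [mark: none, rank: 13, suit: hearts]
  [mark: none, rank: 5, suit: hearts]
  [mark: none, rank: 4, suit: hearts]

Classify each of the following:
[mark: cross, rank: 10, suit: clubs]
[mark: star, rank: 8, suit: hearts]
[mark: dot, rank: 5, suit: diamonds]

The classifier is using: suit is not hearts.
[mark: cross, rank: 10, suit: clubs] → suit is clubs → Positive.
[mark: star, rank: 8, suit: hearts] → suit is hearts → Negative.
[mark: dot, rank: 5, suit: diamonds] → suit is diamonds → Positive.

Positive, Negative, Positive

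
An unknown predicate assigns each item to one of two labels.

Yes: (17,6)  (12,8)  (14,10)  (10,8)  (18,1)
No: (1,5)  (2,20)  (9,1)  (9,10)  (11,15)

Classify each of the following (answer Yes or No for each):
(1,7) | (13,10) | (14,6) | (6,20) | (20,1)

No, Yes, Yes, No, Yes

A rule that fits every label: first > second AND sum ≥ 18 — true of each 'Yes' example, false of each 'No' one.
(1,7): No (1 < 7, 1+7 = 8).
(13,10): Yes (13 > 10, 13+10 = 23).
(14,6): Yes (14 > 6, 14+6 = 20).
(6,20): No (6 < 20, 6+20 = 26).
(20,1): Yes (20 > 1, 20+1 = 21).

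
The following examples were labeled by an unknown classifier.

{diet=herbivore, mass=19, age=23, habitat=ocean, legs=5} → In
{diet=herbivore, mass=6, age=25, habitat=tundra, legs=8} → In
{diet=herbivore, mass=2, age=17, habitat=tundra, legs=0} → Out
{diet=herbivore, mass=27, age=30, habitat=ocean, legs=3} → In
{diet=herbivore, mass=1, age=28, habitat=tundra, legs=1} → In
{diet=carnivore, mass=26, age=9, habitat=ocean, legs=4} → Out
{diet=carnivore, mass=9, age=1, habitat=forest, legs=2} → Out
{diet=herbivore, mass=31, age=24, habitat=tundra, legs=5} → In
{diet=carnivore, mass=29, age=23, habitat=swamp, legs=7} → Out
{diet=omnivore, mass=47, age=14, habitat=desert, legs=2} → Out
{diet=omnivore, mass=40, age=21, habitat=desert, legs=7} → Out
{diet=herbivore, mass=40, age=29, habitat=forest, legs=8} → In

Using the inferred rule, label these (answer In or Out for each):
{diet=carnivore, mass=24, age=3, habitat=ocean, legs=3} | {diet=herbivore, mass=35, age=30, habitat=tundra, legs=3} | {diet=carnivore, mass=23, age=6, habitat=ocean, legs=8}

Out, In, Out

The common property of the 'In' items is: diet is herbivore AND age ≥ 21. No 'Out' item has it.
{diet=carnivore, mass=24, age=3, habitat=ocean, legs=3} → diet is carnivore, age = 3 → Out. {diet=herbivore, mass=35, age=30, habitat=tundra, legs=3} → diet is herbivore, age = 30 → In. {diet=carnivore, mass=23, age=6, habitat=ocean, legs=8} → diet is carnivore, age = 6 → Out.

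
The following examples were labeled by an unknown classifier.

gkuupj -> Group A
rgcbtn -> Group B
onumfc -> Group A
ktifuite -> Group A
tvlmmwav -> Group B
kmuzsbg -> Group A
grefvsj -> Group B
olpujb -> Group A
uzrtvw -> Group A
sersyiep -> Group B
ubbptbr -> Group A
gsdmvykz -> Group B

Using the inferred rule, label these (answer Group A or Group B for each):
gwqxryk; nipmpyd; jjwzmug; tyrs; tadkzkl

The common property of the 'Group A' items is: contains 'u'. No 'Group B' item has it.
gwqxryk: no 'u', doesn't match → Group B. nipmpyd: no 'u', doesn't match → Group B. jjwzmug: has 'u', meets the rule → Group A. tyrs: no 'u', doesn't match → Group B. tadkzkl: no 'u', doesn't match → Group B.

Group B, Group B, Group A, Group B, Group B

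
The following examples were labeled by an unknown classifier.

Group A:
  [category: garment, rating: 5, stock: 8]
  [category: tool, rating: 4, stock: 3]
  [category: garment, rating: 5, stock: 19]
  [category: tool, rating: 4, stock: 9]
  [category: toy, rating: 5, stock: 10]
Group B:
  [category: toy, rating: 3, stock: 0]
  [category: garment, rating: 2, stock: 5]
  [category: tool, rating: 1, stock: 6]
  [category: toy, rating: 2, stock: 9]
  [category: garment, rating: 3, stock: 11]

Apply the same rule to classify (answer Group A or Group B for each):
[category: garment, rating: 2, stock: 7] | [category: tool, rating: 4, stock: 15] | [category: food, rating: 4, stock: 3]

The classifier is using: rating ≥ 4.

Group B, Group A, Group A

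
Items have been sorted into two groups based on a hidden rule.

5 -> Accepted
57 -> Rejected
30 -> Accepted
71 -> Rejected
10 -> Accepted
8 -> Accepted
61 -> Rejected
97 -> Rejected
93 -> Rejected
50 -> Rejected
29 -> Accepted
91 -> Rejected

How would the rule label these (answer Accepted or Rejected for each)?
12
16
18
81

The distinguishing property — at most 30 — holds for all the 'Accepted' cases and none of the 'Rejected' cases.

Accepted, Accepted, Accepted, Rejected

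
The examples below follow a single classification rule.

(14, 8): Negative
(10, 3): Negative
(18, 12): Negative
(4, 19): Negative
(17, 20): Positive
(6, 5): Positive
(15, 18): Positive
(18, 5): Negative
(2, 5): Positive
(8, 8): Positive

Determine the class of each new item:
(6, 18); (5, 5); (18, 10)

Negative, Positive, Negative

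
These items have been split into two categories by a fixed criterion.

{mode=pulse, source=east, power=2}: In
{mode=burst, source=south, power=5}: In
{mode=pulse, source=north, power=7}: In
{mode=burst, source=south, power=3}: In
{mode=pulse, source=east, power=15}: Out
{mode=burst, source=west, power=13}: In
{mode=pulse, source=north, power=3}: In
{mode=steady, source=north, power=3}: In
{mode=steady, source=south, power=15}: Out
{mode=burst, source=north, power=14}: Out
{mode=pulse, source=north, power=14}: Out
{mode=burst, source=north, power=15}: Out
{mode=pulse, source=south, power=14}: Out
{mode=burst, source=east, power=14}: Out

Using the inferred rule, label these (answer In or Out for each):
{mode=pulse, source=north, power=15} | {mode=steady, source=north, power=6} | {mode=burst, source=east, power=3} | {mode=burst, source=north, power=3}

All 'In' examples share one property — power ≤ 13 — and every 'Out' example lacks it.
Out: {mode=pulse, source=north, power=15}, since power = 15.
In: {mode=steady, source=north, power=6}, since power = 6.
In: {mode=burst, source=east, power=3}, since power = 3.
In: {mode=burst, source=north, power=3}, since power = 3.

Out, In, In, In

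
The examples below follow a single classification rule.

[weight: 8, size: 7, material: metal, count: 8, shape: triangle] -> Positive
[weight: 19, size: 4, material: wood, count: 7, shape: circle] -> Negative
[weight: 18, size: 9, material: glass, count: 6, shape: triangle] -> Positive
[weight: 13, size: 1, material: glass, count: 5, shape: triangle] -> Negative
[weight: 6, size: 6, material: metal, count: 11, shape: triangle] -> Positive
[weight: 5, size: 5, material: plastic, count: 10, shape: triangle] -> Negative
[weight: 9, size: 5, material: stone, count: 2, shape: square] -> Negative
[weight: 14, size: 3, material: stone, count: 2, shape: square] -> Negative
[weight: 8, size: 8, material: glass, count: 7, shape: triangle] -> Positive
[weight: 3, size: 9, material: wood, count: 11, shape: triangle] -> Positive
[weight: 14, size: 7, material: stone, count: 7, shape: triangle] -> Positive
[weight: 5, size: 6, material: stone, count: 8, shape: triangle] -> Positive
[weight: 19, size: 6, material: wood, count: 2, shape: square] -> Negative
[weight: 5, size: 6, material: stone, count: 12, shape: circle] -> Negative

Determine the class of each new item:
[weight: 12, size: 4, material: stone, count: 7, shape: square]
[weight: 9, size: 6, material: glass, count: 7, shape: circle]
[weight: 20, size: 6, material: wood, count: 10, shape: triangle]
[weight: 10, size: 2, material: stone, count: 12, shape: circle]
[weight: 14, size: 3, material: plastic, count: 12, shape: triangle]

The rule appears to be: shape is triangle AND size ≥ 6.
[weight: 12, size: 4, material: stone, count: 7, shape: square]: Negative (shape is square, size = 4). [weight: 9, size: 6, material: glass, count: 7, shape: circle]: Negative (shape is circle, size = 6). [weight: 20, size: 6, material: wood, count: 10, shape: triangle]: Positive (shape is triangle, size = 6). [weight: 10, size: 2, material: stone, count: 12, shape: circle]: Negative (shape is circle, size = 2). [weight: 14, size: 3, material: plastic, count: 12, shape: triangle]: Negative (shape is triangle, size = 3).

Negative, Negative, Positive, Negative, Negative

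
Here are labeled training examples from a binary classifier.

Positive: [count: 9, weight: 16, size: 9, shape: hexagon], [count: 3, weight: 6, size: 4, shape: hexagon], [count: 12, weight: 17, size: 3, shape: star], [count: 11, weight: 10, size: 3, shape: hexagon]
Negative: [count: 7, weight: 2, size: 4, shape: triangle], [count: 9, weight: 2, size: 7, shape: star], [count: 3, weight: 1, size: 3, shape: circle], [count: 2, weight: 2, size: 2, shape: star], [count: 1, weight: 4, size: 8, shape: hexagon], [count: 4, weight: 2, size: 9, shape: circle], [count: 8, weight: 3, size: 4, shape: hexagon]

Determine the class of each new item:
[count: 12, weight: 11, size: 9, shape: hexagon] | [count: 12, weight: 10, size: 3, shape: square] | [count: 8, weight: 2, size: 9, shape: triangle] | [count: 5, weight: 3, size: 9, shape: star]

The common property of the 'Positive' items is: weight ≥ 6. No 'Negative' item has it.
[count: 12, weight: 11, size: 9, shape: hexagon] — weight = 11, hence Positive.
[count: 12, weight: 10, size: 3, shape: square] — weight = 10, hence Positive.
[count: 8, weight: 2, size: 9, shape: triangle] — weight = 2, hence Negative.
[count: 5, weight: 3, size: 9, shape: star] — weight = 3, hence Negative.

Positive, Positive, Negative, Negative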